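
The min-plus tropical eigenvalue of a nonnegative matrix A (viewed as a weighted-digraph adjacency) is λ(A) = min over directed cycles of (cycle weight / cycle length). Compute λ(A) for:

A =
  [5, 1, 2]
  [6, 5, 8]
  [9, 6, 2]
λ(A) = 2

Enumerate directed cycles and compute their means (weight / length). Sample:
  cycle 0 → 0: weight = 5, length = 1, mean = 5/1 ≈ 5.000
  cycle 1 → 1: weight = 5, length = 1, mean = 5/1 ≈ 5.000
  cycle 2 → 2: weight = 2, length = 1, mean = 2/1 ≈ 2.000
  cycle 0 → 1 → 0: weight = 7, length = 2, mean = 7/2 ≈ 3.500
  cycle 0 → 2 → 0: weight = 11, length = 2, mean = 11/2 ≈ 5.500
  cycle 1 → 0 → 1: weight = 7, length = 2, mean = 7/2 ≈ 3.500
Minimum mean = 2.000, attained e.g. along the cycle 2 → 2 with weight 2 and length 1. So λ(A) = 2/1 = 2.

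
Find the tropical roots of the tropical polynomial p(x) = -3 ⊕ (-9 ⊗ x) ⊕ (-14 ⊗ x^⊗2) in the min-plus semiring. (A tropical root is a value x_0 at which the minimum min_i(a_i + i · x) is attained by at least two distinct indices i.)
Roots: {5, 6}

Each tropical root is a break point of the lower envelope of the lines y = a_i + i · x (there are 3 lines, with slopes 0, 1, ..., 2). Only the lines that attain the minimum somewhere contribute to roots; other lines are dominated. Here the surviving (envelope) indices are i = 2, i = 1, i = 0.
Intersections between consecutive envelope lines give the roots: for adjacent envelope indices i < j the intersection is x = (a_i − a_j) / (j − i). Reading off the sorted break points: {5, 6}.
Verification: at each break x_0, at least two indices attain the minimum of min_i(a_i + i · x_0).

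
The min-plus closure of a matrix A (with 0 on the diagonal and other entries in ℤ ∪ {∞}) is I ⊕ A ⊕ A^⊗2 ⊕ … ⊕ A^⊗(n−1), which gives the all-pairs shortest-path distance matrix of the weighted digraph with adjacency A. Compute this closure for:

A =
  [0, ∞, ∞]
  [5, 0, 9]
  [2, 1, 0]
Closure =
  [0, ∞, ∞]
  [5, 0, 9]
  [2, 1, 0]

This is the Floyd-Warshall all-pairs shortest-path computation. For each intermediate vertex k = 0, 1, …, 2, update dist[i][j] ← min(dist[i][j], dist[i][k] + dist[k][j]). The final matrix gives, for each (i, j), the minimum total weight of any directed path from i to j (possibly empty when i = j).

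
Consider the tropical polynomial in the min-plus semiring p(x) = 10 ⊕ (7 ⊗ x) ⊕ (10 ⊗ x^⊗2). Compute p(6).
p(6) = 10

A tropical monomial a ⊗ x^⊗i evaluates to a + i · x. Evaluating each term at x = 6:
  Term 0 contributes 10 + 0 · 6 = 10
  Term 1 contributes 7 + 1 · 6 = 13
  Term 2 contributes 10 + 2 · 6 = 22
p(6) = ⊕ of these = min[10, 13, 22] = 10.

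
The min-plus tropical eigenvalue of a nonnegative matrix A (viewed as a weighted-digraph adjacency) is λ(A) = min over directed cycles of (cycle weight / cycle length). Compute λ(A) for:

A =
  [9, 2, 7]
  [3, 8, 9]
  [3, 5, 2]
λ(A) = 2

Enumerate directed cycles and compute their means (weight / length). Sample:
  cycle 0 → 0: weight = 9, length = 1, mean = 9/1 ≈ 9.000
  cycle 1 → 1: weight = 8, length = 1, mean = 8/1 ≈ 8.000
  cycle 2 → 2: weight = 2, length = 1, mean = 2/1 ≈ 2.000
  cycle 0 → 1 → 0: weight = 5, length = 2, mean = 5/2 ≈ 2.500
  cycle 0 → 2 → 0: weight = 10, length = 2, mean = 10/2 ≈ 5.000
  cycle 1 → 0 → 1: weight = 5, length = 2, mean = 5/2 ≈ 2.500
Minimum mean = 2.000, attained e.g. along the cycle 2 → 2 with weight 2 and length 1. So λ(A) = 2/1 = 2.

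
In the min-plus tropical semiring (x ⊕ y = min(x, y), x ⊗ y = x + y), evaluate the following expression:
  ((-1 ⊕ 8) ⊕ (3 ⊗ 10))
((-1 ⊕ 8) ⊕ (3 ⊗ 10)) = -1

Expand innermost to outermost. Recall ⊕ takes the minimum of its arguments and ⊗ takes their sum. Working out the expression ((-1 ⊕ 8) ⊕ (3 ⊗ 10)) gives -1.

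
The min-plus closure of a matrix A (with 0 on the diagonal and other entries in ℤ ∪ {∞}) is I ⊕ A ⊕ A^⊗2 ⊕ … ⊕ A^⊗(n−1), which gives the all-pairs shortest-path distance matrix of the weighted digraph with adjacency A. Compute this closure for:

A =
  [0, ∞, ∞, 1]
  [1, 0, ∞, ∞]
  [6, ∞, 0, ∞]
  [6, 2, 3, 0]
Closure =
  [0, 3, 4, 1]
  [1, 0, 5, 2]
  [6, 9, 0, 7]
  [3, 2, 3, 0]

This is the Floyd-Warshall all-pairs shortest-path computation. For each intermediate vertex k = 0, 1, …, 3, update dist[i][j] ← min(dist[i][j], dist[i][k] + dist[k][j]). The final matrix gives, for each (i, j), the minimum total weight of any directed path from i to j (possibly empty when i = j).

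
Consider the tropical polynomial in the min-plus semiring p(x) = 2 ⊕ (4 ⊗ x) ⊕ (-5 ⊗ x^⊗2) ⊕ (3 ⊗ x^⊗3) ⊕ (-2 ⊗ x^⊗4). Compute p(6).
p(6) = 2

A tropical monomial a ⊗ x^⊗i evaluates to a + i · x. Evaluating each term at x = 6:
  Term 0 contributes 2 + 0 · 6 = 2
  Term 1 contributes 4 + 1 · 6 = 10
  Term 2 contributes -5 + 2 · 6 = 7
  Term 3 contributes 3 + 3 · 6 = 21
  Term 4 contributes -2 + 4 · 6 = 22
p(6) = ⊕ of these = min[2, 10, 7, 21, 22] = 2.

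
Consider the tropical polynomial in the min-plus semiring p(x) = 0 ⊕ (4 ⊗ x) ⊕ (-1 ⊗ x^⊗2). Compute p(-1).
p(-1) = -3

A tropical monomial a ⊗ x^⊗i evaluates to a + i · x. Evaluating each term at x = -1:
  Term 0 contributes 0 + 0 · -1 = 0
  Term 1 contributes 4 + 1 · -1 = 3
  Term 2 contributes -1 + 2 · -1 = -3
p(-1) = ⊕ of these = min[0, 3, -3] = -3.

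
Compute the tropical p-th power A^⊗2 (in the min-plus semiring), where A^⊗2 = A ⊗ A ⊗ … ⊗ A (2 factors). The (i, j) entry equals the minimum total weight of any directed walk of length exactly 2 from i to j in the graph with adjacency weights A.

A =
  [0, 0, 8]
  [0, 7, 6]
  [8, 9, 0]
A^⊗2 =
  [0, 0, 6]
  [0, 0, 6]
  [8, 8, 0]

Each entry (A^⊗2)_ij equals the minimum over all length-2 walks i = v_0 → v_1 → … → v_2 = j of Σ_t A[v_t][v_{t+1}]. For example, for (i, j) = (0, 2) we minimise over 3 possible intermediate vertex sequences; the minimum is 6, attained along the walk 0 → 1 → 2.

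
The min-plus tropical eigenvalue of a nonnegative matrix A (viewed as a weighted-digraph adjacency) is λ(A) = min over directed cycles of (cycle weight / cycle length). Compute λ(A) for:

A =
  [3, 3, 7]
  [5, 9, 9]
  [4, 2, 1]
λ(A) = 1

Enumerate directed cycles and compute their means (weight / length). Sample:
  cycle 0 → 0: weight = 3, length = 1, mean = 3/1 ≈ 3.000
  cycle 1 → 1: weight = 9, length = 1, mean = 9/1 ≈ 9.000
  cycle 2 → 2: weight = 1, length = 1, mean = 1/1 ≈ 1.000
  cycle 0 → 1 → 0: weight = 8, length = 2, mean = 8/2 ≈ 4.000
  cycle 0 → 2 → 0: weight = 11, length = 2, mean = 11/2 ≈ 5.500
  cycle 1 → 0 → 1: weight = 8, length = 2, mean = 8/2 ≈ 4.000
Minimum mean = 1.000, attained e.g. along the cycle 2 → 2 with weight 1 and length 1. So λ(A) = 1/1 = 1.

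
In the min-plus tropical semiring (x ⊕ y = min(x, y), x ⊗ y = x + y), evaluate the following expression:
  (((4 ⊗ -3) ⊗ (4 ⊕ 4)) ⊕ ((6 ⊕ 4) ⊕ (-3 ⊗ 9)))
(((4 ⊗ -3) ⊗ (4 ⊕ 4)) ⊕ ((6 ⊕ 4) ⊕ (-3 ⊗ 9))) = 4

Expand innermost to outermost. Recall ⊕ takes the minimum of its arguments and ⊗ takes their sum. Working out the expression (((4 ⊗ -3) ⊗ (4 ⊕ 4)) ⊕ ((6 ⊕ 4) ⊕ (-3 ⊗ 9))) gives 4.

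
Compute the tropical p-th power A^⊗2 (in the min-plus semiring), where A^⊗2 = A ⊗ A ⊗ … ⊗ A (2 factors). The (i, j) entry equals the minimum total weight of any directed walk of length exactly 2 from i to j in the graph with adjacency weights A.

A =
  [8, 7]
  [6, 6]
A^⊗2 =
  [13, 13]
  [12, 12]

Each entry (A^⊗2)_ij equals the minimum over all length-2 walks i = v_0 → v_1 → … → v_2 = j of Σ_t A[v_t][v_{t+1}]. For example, for (i, j) = (0, 1) we minimise over 2 possible intermediate vertex sequences; the minimum is 13, attained along the walk 0 → 1 → 1.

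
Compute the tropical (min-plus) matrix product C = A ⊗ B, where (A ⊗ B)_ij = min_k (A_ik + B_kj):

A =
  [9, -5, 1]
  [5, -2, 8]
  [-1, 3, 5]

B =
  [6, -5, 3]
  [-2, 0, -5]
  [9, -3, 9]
A ⊗ B =
  [-7, -5, -10]
  [-4, -2, -7]
  [1, -6, -2]

Apply the min-plus product entry-by-entry:
  C[0][0] = min over k of (A[0][0] + B[0][0] = 9 + 6 = 15, A[0][1] + B[1][0] = -5 + -2 = -7, A[0][2] + B[2][0] = 1 + 9 = 10) = -7 (attained at k = 1)
  C[0][1] = min over k of (A[0][0] + B[0][1] = 9 + -5 = 4, A[0][1] + B[1][1] = -5 + 0 = -5, A[0][2] + B[2][1] = 1 + -3 = -2) = -5 (attained at k = 1)
  C[0][2] = min over k of (A[0][0] + B[0][2] = 9 + 3 = 12, A[0][1] + B[1][2] = -5 + -5 = -10, A[0][2] + B[2][2] = 1 + 9 = 10) = -10 (attained at k = 1)
  C[1][0] = min over k of (A[1][0] + B[0][0] = 5 + 6 = 11, A[1][1] + B[1][0] = -2 + -2 = -4, A[1][2] + B[2][0] = 8 + 9 = 17) = -4 (attained at k = 1)
  C[1][1] = min over k of (A[1][0] + B[0][1] = 5 + -5 = 0, A[1][1] + B[1][1] = -2 + 0 = -2, A[1][2] + B[2][1] = 8 + -3 = 5) = -2 (attained at k = 1)
  C[1][2] = min over k of (A[1][0] + B[0][2] = 5 + 3 = 8, A[1][1] + B[1][2] = -2 + -5 = -7, A[1][2] + B[2][2] = 8 + 9 = 17) = -7 (attained at k = 1)
  C[2][0] = min over k of (A[2][0] + B[0][0] = -1 + 6 = 5, A[2][1] + B[1][0] = 3 + -2 = 1, A[2][2] + B[2][0] = 5 + 9 = 14) = 1 (attained at k = 1)
  C[2][1] = min over k of (A[2][0] + B[0][1] = -1 + -5 = -6, A[2][1] + B[1][1] = 3 + 0 = 3, A[2][2] + B[2][1] = 5 + -3 = 2) = -6 (attained at k = 0)
  C[2][2] = min over k of (A[2][0] + B[0][2] = -1 + 3 = 2, A[2][1] + B[1][2] = 3 + -5 = -2, A[2][2] + B[2][2] = 5 + 9 = 14) = -2 (attained at k = 1)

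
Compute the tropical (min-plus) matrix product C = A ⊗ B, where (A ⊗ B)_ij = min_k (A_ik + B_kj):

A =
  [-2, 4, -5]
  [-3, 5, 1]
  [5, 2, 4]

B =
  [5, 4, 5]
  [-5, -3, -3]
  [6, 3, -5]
A ⊗ B =
  [-1, -2, -10]
  [0, 1, -4]
  [-3, -1, -1]

Apply the min-plus product entry-by-entry:
  C[0][0] = min over k of (A[0][0] + B[0][0] = -2 + 5 = 3, A[0][1] + B[1][0] = 4 + -5 = -1, A[0][2] + B[2][0] = -5 + 6 = 1) = -1 (attained at k = 1)
  C[0][1] = min over k of (A[0][0] + B[0][1] = -2 + 4 = 2, A[0][1] + B[1][1] = 4 + -3 = 1, A[0][2] + B[2][1] = -5 + 3 = -2) = -2 (attained at k = 2)
  C[0][2] = min over k of (A[0][0] + B[0][2] = -2 + 5 = 3, A[0][1] + B[1][2] = 4 + -3 = 1, A[0][2] + B[2][2] = -5 + -5 = -10) = -10 (attained at k = 2)
  C[1][0] = min over k of (A[1][0] + B[0][0] = -3 + 5 = 2, A[1][1] + B[1][0] = 5 + -5 = 0, A[1][2] + B[2][0] = 1 + 6 = 7) = 0 (attained at k = 1)
  C[1][1] = min over k of (A[1][0] + B[0][1] = -3 + 4 = 1, A[1][1] + B[1][1] = 5 + -3 = 2, A[1][2] + B[2][1] = 1 + 3 = 4) = 1 (attained at k = 0)
  C[1][2] = min over k of (A[1][0] + B[0][2] = -3 + 5 = 2, A[1][1] + B[1][2] = 5 + -3 = 2, A[1][2] + B[2][2] = 1 + -5 = -4) = -4 (attained at k = 2)
  C[2][0] = min over k of (A[2][0] + B[0][0] = 5 + 5 = 10, A[2][1] + B[1][0] = 2 + -5 = -3, A[2][2] + B[2][0] = 4 + 6 = 10) = -3 (attained at k = 1)
  C[2][1] = min over k of (A[2][0] + B[0][1] = 5 + 4 = 9, A[2][1] + B[1][1] = 2 + -3 = -1, A[2][2] + B[2][1] = 4 + 3 = 7) = -1 (attained at k = 1)
  C[2][2] = min over k of (A[2][0] + B[0][2] = 5 + 5 = 10, A[2][1] + B[1][2] = 2 + -3 = -1, A[2][2] + B[2][2] = 4 + -5 = -1) = -1 (attained at k = 1)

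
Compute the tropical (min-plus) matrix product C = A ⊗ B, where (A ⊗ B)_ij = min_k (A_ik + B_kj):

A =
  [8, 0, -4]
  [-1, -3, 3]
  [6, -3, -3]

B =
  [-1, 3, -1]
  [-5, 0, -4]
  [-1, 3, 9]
A ⊗ B =
  [-5, -1, -4]
  [-8, -3, -7]
  [-8, -3, -7]

Apply the min-plus product entry-by-entry:
  C[0][0] = min over k of (A[0][0] + B[0][0] = 8 + -1 = 7, A[0][1] + B[1][0] = 0 + -5 = -5, A[0][2] + B[2][0] = -4 + -1 = -5) = -5 (attained at k = 1)
  C[0][1] = min over k of (A[0][0] + B[0][1] = 8 + 3 = 11, A[0][1] + B[1][1] = 0 + 0 = 0, A[0][2] + B[2][1] = -4 + 3 = -1) = -1 (attained at k = 2)
  C[0][2] = min over k of (A[0][0] + B[0][2] = 8 + -1 = 7, A[0][1] + B[1][2] = 0 + -4 = -4, A[0][2] + B[2][2] = -4 + 9 = 5) = -4 (attained at k = 1)
  C[1][0] = min over k of (A[1][0] + B[0][0] = -1 + -1 = -2, A[1][1] + B[1][0] = -3 + -5 = -8, A[1][2] + B[2][0] = 3 + -1 = 2) = -8 (attained at k = 1)
  C[1][1] = min over k of (A[1][0] + B[0][1] = -1 + 3 = 2, A[1][1] + B[1][1] = -3 + 0 = -3, A[1][2] + B[2][1] = 3 + 3 = 6) = -3 (attained at k = 1)
  C[1][2] = min over k of (A[1][0] + B[0][2] = -1 + -1 = -2, A[1][1] + B[1][2] = -3 + -4 = -7, A[1][2] + B[2][2] = 3 + 9 = 12) = -7 (attained at k = 1)
  C[2][0] = min over k of (A[2][0] + B[0][0] = 6 + -1 = 5, A[2][1] + B[1][0] = -3 + -5 = -8, A[2][2] + B[2][0] = -3 + -1 = -4) = -8 (attained at k = 1)
  C[2][1] = min over k of (A[2][0] + B[0][1] = 6 + 3 = 9, A[2][1] + B[1][1] = -3 + 0 = -3, A[2][2] + B[2][1] = -3 + 3 = 0) = -3 (attained at k = 1)
  C[2][2] = min over k of (A[2][0] + B[0][2] = 6 + -1 = 5, A[2][1] + B[1][2] = -3 + -4 = -7, A[2][2] + B[2][2] = -3 + 9 = 6) = -7 (attained at k = 1)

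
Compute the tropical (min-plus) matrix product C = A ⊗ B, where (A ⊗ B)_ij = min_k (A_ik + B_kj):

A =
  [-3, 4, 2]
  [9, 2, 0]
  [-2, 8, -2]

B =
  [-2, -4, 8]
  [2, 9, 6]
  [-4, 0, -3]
A ⊗ B =
  [-5, -7, -1]
  [-4, 0, -3]
  [-6, -6, -5]

Apply the min-plus product entry-by-entry:
  C[0][0] = min over k of (A[0][0] + B[0][0] = -3 + -2 = -5, A[0][1] + B[1][0] = 4 + 2 = 6, A[0][2] + B[2][0] = 2 + -4 = -2) = -5 (attained at k = 0)
  C[0][1] = min over k of (A[0][0] + B[0][1] = -3 + -4 = -7, A[0][1] + B[1][1] = 4 + 9 = 13, A[0][2] + B[2][1] = 2 + 0 = 2) = -7 (attained at k = 0)
  C[0][2] = min over k of (A[0][0] + B[0][2] = -3 + 8 = 5, A[0][1] + B[1][2] = 4 + 6 = 10, A[0][2] + B[2][2] = 2 + -3 = -1) = -1 (attained at k = 2)
  C[1][0] = min over k of (A[1][0] + B[0][0] = 9 + -2 = 7, A[1][1] + B[1][0] = 2 + 2 = 4, A[1][2] + B[2][0] = 0 + -4 = -4) = -4 (attained at k = 2)
  C[1][1] = min over k of (A[1][0] + B[0][1] = 9 + -4 = 5, A[1][1] + B[1][1] = 2 + 9 = 11, A[1][2] + B[2][1] = 0 + 0 = 0) = 0 (attained at k = 2)
  C[1][2] = min over k of (A[1][0] + B[0][2] = 9 + 8 = 17, A[1][1] + B[1][2] = 2 + 6 = 8, A[1][2] + B[2][2] = 0 + -3 = -3) = -3 (attained at k = 2)
  C[2][0] = min over k of (A[2][0] + B[0][0] = -2 + -2 = -4, A[2][1] + B[1][0] = 8 + 2 = 10, A[2][2] + B[2][0] = -2 + -4 = -6) = -6 (attained at k = 2)
  C[2][1] = min over k of (A[2][0] + B[0][1] = -2 + -4 = -6, A[2][1] + B[1][1] = 8 + 9 = 17, A[2][2] + B[2][1] = -2 + 0 = -2) = -6 (attained at k = 0)
  C[2][2] = min over k of (A[2][0] + B[0][2] = -2 + 8 = 6, A[2][1] + B[1][2] = 8 + 6 = 14, A[2][2] + B[2][2] = -2 + -3 = -5) = -5 (attained at k = 2)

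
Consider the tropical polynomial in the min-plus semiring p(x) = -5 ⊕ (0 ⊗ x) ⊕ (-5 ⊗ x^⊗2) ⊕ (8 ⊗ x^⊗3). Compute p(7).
p(7) = -5

A tropical monomial a ⊗ x^⊗i evaluates to a + i · x. Evaluating each term at x = 7:
  Term 0 contributes -5 + 0 · 7 = -5
  Term 1 contributes 0 + 1 · 7 = 7
  Term 2 contributes -5 + 2 · 7 = 9
  Term 3 contributes 8 + 3 · 7 = 29
p(7) = ⊕ of these = min[-5, 7, 9, 29] = -5.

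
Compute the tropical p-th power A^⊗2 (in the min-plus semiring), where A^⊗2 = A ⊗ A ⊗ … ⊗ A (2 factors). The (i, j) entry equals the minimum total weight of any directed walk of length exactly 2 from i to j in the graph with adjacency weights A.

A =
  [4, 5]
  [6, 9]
A^⊗2 =
  [8, 9]
  [10, 11]

Each entry (A^⊗2)_ij equals the minimum over all length-2 walks i = v_0 → v_1 → … → v_2 = j of Σ_t A[v_t][v_{t+1}]. For example, for (i, j) = (0, 1) we minimise over 2 possible intermediate vertex sequences; the minimum is 9, attained along the walk 0 → 0 → 1.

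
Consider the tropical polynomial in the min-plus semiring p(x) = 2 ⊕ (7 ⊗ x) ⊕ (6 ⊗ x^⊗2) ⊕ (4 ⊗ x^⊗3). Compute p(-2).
p(-2) = -2

A tropical monomial a ⊗ x^⊗i evaluates to a + i · x. Evaluating each term at x = -2:
  Term 0 contributes 2 + 0 · -2 = 2
  Term 1 contributes 7 + 1 · -2 = 5
  Term 2 contributes 6 + 2 · -2 = 2
  Term 3 contributes 4 + 3 · -2 = -2
p(-2) = ⊕ of these = min[2, 5, 2, -2] = -2.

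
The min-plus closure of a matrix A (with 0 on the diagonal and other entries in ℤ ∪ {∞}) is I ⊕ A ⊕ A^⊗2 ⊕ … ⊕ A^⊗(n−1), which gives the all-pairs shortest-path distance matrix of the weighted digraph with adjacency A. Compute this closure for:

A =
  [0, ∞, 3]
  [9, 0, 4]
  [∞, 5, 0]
Closure =
  [0, 8, 3]
  [9, 0, 4]
  [14, 5, 0]

This is the Floyd-Warshall all-pairs shortest-path computation. For each intermediate vertex k = 0, 1, …, 2, update dist[i][j] ← min(dist[i][j], dist[i][k] + dist[k][j]). The final matrix gives, for each (i, j), the minimum total weight of any directed path from i to j (possibly empty when i = j).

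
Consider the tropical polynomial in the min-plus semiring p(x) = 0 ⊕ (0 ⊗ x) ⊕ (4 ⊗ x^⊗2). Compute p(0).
p(0) = 0

A tropical monomial a ⊗ x^⊗i evaluates to a + i · x. Evaluating each term at x = 0:
  Term 0 contributes 0 + 0 · 0 = 0
  Term 1 contributes 0 + 1 · 0 = 0
  Term 2 contributes 4 + 2 · 0 = 4
p(0) = ⊕ of these = min[0, 0, 4] = 0.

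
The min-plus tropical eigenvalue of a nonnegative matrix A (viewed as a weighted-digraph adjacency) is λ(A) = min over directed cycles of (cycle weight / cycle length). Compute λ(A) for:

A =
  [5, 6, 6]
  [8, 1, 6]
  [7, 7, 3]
λ(A) = 1

Enumerate directed cycles and compute their means (weight / length). Sample:
  cycle 0 → 0: weight = 5, length = 1, mean = 5/1 ≈ 5.000
  cycle 1 → 1: weight = 1, length = 1, mean = 1/1 ≈ 1.000
  cycle 2 → 2: weight = 3, length = 1, mean = 3/1 ≈ 3.000
  cycle 0 → 1 → 0: weight = 14, length = 2, mean = 14/2 ≈ 7.000
  cycle 0 → 2 → 0: weight = 13, length = 2, mean = 13/2 ≈ 6.500
  cycle 1 → 0 → 1: weight = 14, length = 2, mean = 14/2 ≈ 7.000
Minimum mean = 1.000, attained e.g. along the cycle 1 → 1 with weight 1 and length 1. So λ(A) = 1/1 = 1.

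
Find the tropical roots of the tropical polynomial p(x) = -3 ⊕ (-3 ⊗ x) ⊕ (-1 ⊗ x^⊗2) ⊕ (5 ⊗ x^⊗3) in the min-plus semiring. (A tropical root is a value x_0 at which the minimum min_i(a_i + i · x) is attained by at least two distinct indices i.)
Roots: {-6, -2, 0}

Each tropical root is a break point of the lower envelope of the lines y = a_i + i · x (there are 4 lines, with slopes 0, 1, ..., 3). Only the lines that attain the minimum somewhere contribute to roots; other lines are dominated. Here the surviving (envelope) indices are i = 3, i = 2, i = 1, i = 0.
Intersections between consecutive envelope lines give the roots: for adjacent envelope indices i < j the intersection is x = (a_i − a_j) / (j − i). Reading off the sorted break points: {-6, -2, 0}.
Verification: at each break x_0, at least two indices attain the minimum of min_i(a_i + i · x_0).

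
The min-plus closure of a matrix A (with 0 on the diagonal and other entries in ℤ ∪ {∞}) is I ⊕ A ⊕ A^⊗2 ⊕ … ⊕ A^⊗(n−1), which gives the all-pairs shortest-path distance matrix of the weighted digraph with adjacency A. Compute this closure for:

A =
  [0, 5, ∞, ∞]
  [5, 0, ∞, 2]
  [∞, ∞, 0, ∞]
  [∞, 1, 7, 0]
Closure =
  [0, 5, 14, 7]
  [5, 0, 9, 2]
  [∞, ∞, 0, ∞]
  [6, 1, 7, 0]

This is the Floyd-Warshall all-pairs shortest-path computation. For each intermediate vertex k = 0, 1, …, 3, update dist[i][j] ← min(dist[i][j], dist[i][k] + dist[k][j]). The final matrix gives, for each (i, j), the minimum total weight of any directed path from i to j (possibly empty when i = j).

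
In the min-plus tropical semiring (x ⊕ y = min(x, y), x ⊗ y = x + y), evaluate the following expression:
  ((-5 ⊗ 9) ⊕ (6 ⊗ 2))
((-5 ⊗ 9) ⊕ (6 ⊗ 2)) = 4

Expand innermost to outermost. Recall ⊕ takes the minimum of its arguments and ⊗ takes their sum. Working out the expression ((-5 ⊗ 9) ⊕ (6 ⊗ 2)) gives 4.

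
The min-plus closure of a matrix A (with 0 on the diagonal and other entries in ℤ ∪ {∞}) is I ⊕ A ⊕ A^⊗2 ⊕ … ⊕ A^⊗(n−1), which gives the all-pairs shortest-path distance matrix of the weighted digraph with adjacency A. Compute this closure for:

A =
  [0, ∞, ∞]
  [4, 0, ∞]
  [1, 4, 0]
Closure =
  [0, ∞, ∞]
  [4, 0, ∞]
  [1, 4, 0]

This is the Floyd-Warshall all-pairs shortest-path computation. For each intermediate vertex k = 0, 1, …, 2, update dist[i][j] ← min(dist[i][j], dist[i][k] + dist[k][j]). The final matrix gives, for each (i, j), the minimum total weight of any directed path from i to j (possibly empty when i = j).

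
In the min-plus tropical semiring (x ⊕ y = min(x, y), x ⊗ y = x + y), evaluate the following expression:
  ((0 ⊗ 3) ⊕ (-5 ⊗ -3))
((0 ⊗ 3) ⊕ (-5 ⊗ -3)) = -8

Expand innermost to outermost. Recall ⊕ takes the minimum of its arguments and ⊗ takes their sum. Working out the expression ((0 ⊗ 3) ⊕ (-5 ⊗ -3)) gives -8.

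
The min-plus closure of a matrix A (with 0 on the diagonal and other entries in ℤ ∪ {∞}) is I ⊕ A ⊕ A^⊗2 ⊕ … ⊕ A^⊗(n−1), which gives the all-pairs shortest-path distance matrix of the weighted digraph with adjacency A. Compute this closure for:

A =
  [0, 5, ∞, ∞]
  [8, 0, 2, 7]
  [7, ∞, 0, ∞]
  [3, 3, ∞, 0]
Closure =
  [0, 5, 7, 12]
  [8, 0, 2, 7]
  [7, 12, 0, 19]
  [3, 3, 5, 0]

This is the Floyd-Warshall all-pairs shortest-path computation. For each intermediate vertex k = 0, 1, …, 3, update dist[i][j] ← min(dist[i][j], dist[i][k] + dist[k][j]). The final matrix gives, for each (i, j), the minimum total weight of any directed path from i to j (possibly empty when i = j).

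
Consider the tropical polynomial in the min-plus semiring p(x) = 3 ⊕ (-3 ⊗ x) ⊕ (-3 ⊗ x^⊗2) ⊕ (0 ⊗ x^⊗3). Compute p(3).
p(3) = 0

A tropical monomial a ⊗ x^⊗i evaluates to a + i · x. Evaluating each term at x = 3:
  Term 0 contributes 3 + 0 · 3 = 3
  Term 1 contributes -3 + 1 · 3 = 0
  Term 2 contributes -3 + 2 · 3 = 3
  Term 3 contributes 0 + 3 · 3 = 9
p(3) = ⊕ of these = min[3, 0, 3, 9] = 0.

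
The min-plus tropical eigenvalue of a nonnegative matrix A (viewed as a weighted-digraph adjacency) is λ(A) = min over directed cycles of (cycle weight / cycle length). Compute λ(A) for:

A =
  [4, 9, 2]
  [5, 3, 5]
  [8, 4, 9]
λ(A) = 3

Enumerate directed cycles and compute their means (weight / length). Sample:
  cycle 0 → 0: weight = 4, length = 1, mean = 4/1 ≈ 4.000
  cycle 1 → 1: weight = 3, length = 1, mean = 3/1 ≈ 3.000
  cycle 2 → 2: weight = 9, length = 1, mean = 9/1 ≈ 9.000
  cycle 0 → 1 → 0: weight = 14, length = 2, mean = 14/2 ≈ 7.000
  cycle 0 → 2 → 0: weight = 10, length = 2, mean = 10/2 ≈ 5.000
  cycle 1 → 0 → 1: weight = 14, length = 2, mean = 14/2 ≈ 7.000
Minimum mean = 3.000, attained e.g. along the cycle 1 → 1 with weight 3 and length 1. So λ(A) = 3/1 = 3.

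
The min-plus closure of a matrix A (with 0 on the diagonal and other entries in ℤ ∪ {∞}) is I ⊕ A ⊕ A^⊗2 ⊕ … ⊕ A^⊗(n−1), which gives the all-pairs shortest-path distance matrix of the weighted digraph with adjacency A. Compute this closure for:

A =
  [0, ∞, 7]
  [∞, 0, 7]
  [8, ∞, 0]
Closure =
  [0, ∞, 7]
  [15, 0, 7]
  [8, ∞, 0]

This is the Floyd-Warshall all-pairs shortest-path computation. For each intermediate vertex k = 0, 1, …, 2, update dist[i][j] ← min(dist[i][j], dist[i][k] + dist[k][j]). The final matrix gives, for each (i, j), the minimum total weight of any directed path from i to j (possibly empty when i = j).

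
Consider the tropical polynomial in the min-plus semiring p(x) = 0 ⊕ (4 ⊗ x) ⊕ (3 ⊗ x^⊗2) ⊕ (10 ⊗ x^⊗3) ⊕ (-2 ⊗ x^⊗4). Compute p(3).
p(3) = 0

A tropical monomial a ⊗ x^⊗i evaluates to a + i · x. Evaluating each term at x = 3:
  Term 0 contributes 0 + 0 · 3 = 0
  Term 1 contributes 4 + 1 · 3 = 7
  Term 2 contributes 3 + 2 · 3 = 9
  Term 3 contributes 10 + 3 · 3 = 19
  Term 4 contributes -2 + 4 · 3 = 10
p(3) = ⊕ of these = min[0, 7, 9, 19, 10] = 0.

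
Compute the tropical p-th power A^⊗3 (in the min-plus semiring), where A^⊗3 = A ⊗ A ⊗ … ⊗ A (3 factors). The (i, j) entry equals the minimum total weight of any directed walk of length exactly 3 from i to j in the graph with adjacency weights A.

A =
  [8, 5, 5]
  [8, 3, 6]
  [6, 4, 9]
A^⊗3 =
  [16, 11, 14]
  [14, 9, 12]
  [15, 10, 13]

Each entry (A^⊗3)_ij equals the minimum over all length-3 walks i = v_0 → v_1 → … → v_3 = j of Σ_t A[v_t][v_{t+1}]. For example, for (i, j) = (0, 2) we minimise over 9 possible intermediate vertex sequences; the minimum is 14, attained along the walk 0 → 1 → 1 → 2.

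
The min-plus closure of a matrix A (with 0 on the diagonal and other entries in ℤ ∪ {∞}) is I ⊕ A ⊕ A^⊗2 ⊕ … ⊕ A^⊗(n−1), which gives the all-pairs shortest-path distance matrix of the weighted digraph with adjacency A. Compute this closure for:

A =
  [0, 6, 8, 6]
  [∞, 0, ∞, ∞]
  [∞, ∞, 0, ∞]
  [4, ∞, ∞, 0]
Closure =
  [0, 6, 8, 6]
  [∞, 0, ∞, ∞]
  [∞, ∞, 0, ∞]
  [4, 10, 12, 0]

This is the Floyd-Warshall all-pairs shortest-path computation. For each intermediate vertex k = 0, 1, …, 3, update dist[i][j] ← min(dist[i][j], dist[i][k] + dist[k][j]). The final matrix gives, for each (i, j), the minimum total weight of any directed path from i to j (possibly empty when i = j).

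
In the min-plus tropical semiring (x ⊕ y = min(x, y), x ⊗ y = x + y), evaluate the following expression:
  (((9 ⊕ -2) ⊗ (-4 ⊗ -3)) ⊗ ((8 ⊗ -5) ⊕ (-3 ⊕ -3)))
(((9 ⊕ -2) ⊗ (-4 ⊗ -3)) ⊗ ((8 ⊗ -5) ⊕ (-3 ⊕ -3))) = -12

Expand innermost to outermost. Recall ⊕ takes the minimum of its arguments and ⊗ takes their sum. Working out the expression (((9 ⊕ -2) ⊗ (-4 ⊗ -3)) ⊗ ((8 ⊗ -5) ⊕ (-3 ⊕ -3))) gives -12.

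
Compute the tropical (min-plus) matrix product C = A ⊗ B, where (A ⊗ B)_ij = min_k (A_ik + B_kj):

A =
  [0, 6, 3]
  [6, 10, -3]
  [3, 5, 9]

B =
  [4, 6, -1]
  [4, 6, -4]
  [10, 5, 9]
A ⊗ B =
  [4, 6, -1]
  [7, 2, 5]
  [7, 9, 1]

Apply the min-plus product entry-by-entry:
  C[0][0] = min over k of (A[0][0] + B[0][0] = 0 + 4 = 4, A[0][1] + B[1][0] = 6 + 4 = 10, A[0][2] + B[2][0] = 3 + 10 = 13) = 4 (attained at k = 0)
  C[0][1] = min over k of (A[0][0] + B[0][1] = 0 + 6 = 6, A[0][1] + B[1][1] = 6 + 6 = 12, A[0][2] + B[2][1] = 3 + 5 = 8) = 6 (attained at k = 0)
  C[0][2] = min over k of (A[0][0] + B[0][2] = 0 + -1 = -1, A[0][1] + B[1][2] = 6 + -4 = 2, A[0][2] + B[2][2] = 3 + 9 = 12) = -1 (attained at k = 0)
  C[1][0] = min over k of (A[1][0] + B[0][0] = 6 + 4 = 10, A[1][1] + B[1][0] = 10 + 4 = 14, A[1][2] + B[2][0] = -3 + 10 = 7) = 7 (attained at k = 2)
  C[1][1] = min over k of (A[1][0] + B[0][1] = 6 + 6 = 12, A[1][1] + B[1][1] = 10 + 6 = 16, A[1][2] + B[2][1] = -3 + 5 = 2) = 2 (attained at k = 2)
  C[1][2] = min over k of (A[1][0] + B[0][2] = 6 + -1 = 5, A[1][1] + B[1][2] = 10 + -4 = 6, A[1][2] + B[2][2] = -3 + 9 = 6) = 5 (attained at k = 0)
  C[2][0] = min over k of (A[2][0] + B[0][0] = 3 + 4 = 7, A[2][1] + B[1][0] = 5 + 4 = 9, A[2][2] + B[2][0] = 9 + 10 = 19) = 7 (attained at k = 0)
  C[2][1] = min over k of (A[2][0] + B[0][1] = 3 + 6 = 9, A[2][1] + B[1][1] = 5 + 6 = 11, A[2][2] + B[2][1] = 9 + 5 = 14) = 9 (attained at k = 0)
  C[2][2] = min over k of (A[2][0] + B[0][2] = 3 + -1 = 2, A[2][1] + B[1][2] = 5 + -4 = 1, A[2][2] + B[2][2] = 9 + 9 = 18) = 1 (attained at k = 1)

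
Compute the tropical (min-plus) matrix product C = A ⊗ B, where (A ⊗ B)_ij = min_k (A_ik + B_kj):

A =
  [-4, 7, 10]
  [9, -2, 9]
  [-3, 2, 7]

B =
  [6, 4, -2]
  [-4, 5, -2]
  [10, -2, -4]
A ⊗ B =
  [2, 0, -6]
  [-6, 3, -4]
  [-2, 1, -5]

Apply the min-plus product entry-by-entry:
  C[0][0] = min over k of (A[0][0] + B[0][0] = -4 + 6 = 2, A[0][1] + B[1][0] = 7 + -4 = 3, A[0][2] + B[2][0] = 10 + 10 = 20) = 2 (attained at k = 0)
  C[0][1] = min over k of (A[0][0] + B[0][1] = -4 + 4 = 0, A[0][1] + B[1][1] = 7 + 5 = 12, A[0][2] + B[2][1] = 10 + -2 = 8) = 0 (attained at k = 0)
  C[0][2] = min over k of (A[0][0] + B[0][2] = -4 + -2 = -6, A[0][1] + B[1][2] = 7 + -2 = 5, A[0][2] + B[2][2] = 10 + -4 = 6) = -6 (attained at k = 0)
  C[1][0] = min over k of (A[1][0] + B[0][0] = 9 + 6 = 15, A[1][1] + B[1][0] = -2 + -4 = -6, A[1][2] + B[2][0] = 9 + 10 = 19) = -6 (attained at k = 1)
  C[1][1] = min over k of (A[1][0] + B[0][1] = 9 + 4 = 13, A[1][1] + B[1][1] = -2 + 5 = 3, A[1][2] + B[2][1] = 9 + -2 = 7) = 3 (attained at k = 1)
  C[1][2] = min over k of (A[1][0] + B[0][2] = 9 + -2 = 7, A[1][1] + B[1][2] = -2 + -2 = -4, A[1][2] + B[2][2] = 9 + -4 = 5) = -4 (attained at k = 1)
  C[2][0] = min over k of (A[2][0] + B[0][0] = -3 + 6 = 3, A[2][1] + B[1][0] = 2 + -4 = -2, A[2][2] + B[2][0] = 7 + 10 = 17) = -2 (attained at k = 1)
  C[2][1] = min over k of (A[2][0] + B[0][1] = -3 + 4 = 1, A[2][1] + B[1][1] = 2 + 5 = 7, A[2][2] + B[2][1] = 7 + -2 = 5) = 1 (attained at k = 0)
  C[2][2] = min over k of (A[2][0] + B[0][2] = -3 + -2 = -5, A[2][1] + B[1][2] = 2 + -2 = 0, A[2][2] + B[2][2] = 7 + -4 = 3) = -5 (attained at k = 0)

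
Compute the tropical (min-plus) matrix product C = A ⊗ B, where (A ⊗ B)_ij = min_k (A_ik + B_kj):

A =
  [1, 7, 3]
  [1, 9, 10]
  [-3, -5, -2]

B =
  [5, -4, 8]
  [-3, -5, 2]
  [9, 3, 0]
A ⊗ B =
  [4, -3, 3]
  [6, -3, 9]
  [-8, -10, -3]

Apply the min-plus product entry-by-entry:
  C[0][0] = min over k of (A[0][0] + B[0][0] = 1 + 5 = 6, A[0][1] + B[1][0] = 7 + -3 = 4, A[0][2] + B[2][0] = 3 + 9 = 12) = 4 (attained at k = 1)
  C[0][1] = min over k of (A[0][0] + B[0][1] = 1 + -4 = -3, A[0][1] + B[1][1] = 7 + -5 = 2, A[0][2] + B[2][1] = 3 + 3 = 6) = -3 (attained at k = 0)
  C[0][2] = min over k of (A[0][0] + B[0][2] = 1 + 8 = 9, A[0][1] + B[1][2] = 7 + 2 = 9, A[0][2] + B[2][2] = 3 + 0 = 3) = 3 (attained at k = 2)
  C[1][0] = min over k of (A[1][0] + B[0][0] = 1 + 5 = 6, A[1][1] + B[1][0] = 9 + -3 = 6, A[1][2] + B[2][0] = 10 + 9 = 19) = 6 (attained at k = 0)
  C[1][1] = min over k of (A[1][0] + B[0][1] = 1 + -4 = -3, A[1][1] + B[1][1] = 9 + -5 = 4, A[1][2] + B[2][1] = 10 + 3 = 13) = -3 (attained at k = 0)
  C[1][2] = min over k of (A[1][0] + B[0][2] = 1 + 8 = 9, A[1][1] + B[1][2] = 9 + 2 = 11, A[1][2] + B[2][2] = 10 + 0 = 10) = 9 (attained at k = 0)
  C[2][0] = min over k of (A[2][0] + B[0][0] = -3 + 5 = 2, A[2][1] + B[1][0] = -5 + -3 = -8, A[2][2] + B[2][0] = -2 + 9 = 7) = -8 (attained at k = 1)
  C[2][1] = min over k of (A[2][0] + B[0][1] = -3 + -4 = -7, A[2][1] + B[1][1] = -5 + -5 = -10, A[2][2] + B[2][1] = -2 + 3 = 1) = -10 (attained at k = 1)
  C[2][2] = min over k of (A[2][0] + B[0][2] = -3 + 8 = 5, A[2][1] + B[1][2] = -5 + 2 = -3, A[2][2] + B[2][2] = -2 + 0 = -2) = -3 (attained at k = 1)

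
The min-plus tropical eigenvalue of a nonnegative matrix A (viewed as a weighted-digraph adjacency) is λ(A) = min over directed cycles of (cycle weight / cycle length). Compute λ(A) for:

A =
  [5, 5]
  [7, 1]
λ(A) = 1

Enumerate directed cycles and compute their means (weight / length). Sample:
  cycle 0 → 0: weight = 5, length = 1, mean = 5/1 ≈ 5.000
  cycle 1 → 1: weight = 1, length = 1, mean = 1/1 ≈ 1.000
  cycle 0 → 1 → 0: weight = 12, length = 2, mean = 12/2 ≈ 6.000
  cycle 1 → 0 → 1: weight = 12, length = 2, mean = 12/2 ≈ 6.000
Minimum mean = 1.000, attained e.g. along the cycle 1 → 1 with weight 1 and length 1. So λ(A) = 1/1 = 1.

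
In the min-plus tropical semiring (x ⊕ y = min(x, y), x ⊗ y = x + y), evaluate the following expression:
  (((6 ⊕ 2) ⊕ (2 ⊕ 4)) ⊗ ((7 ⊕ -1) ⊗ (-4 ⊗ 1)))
(((6 ⊕ 2) ⊕ (2 ⊕ 4)) ⊗ ((7 ⊕ -1) ⊗ (-4 ⊗ 1))) = -2

Expand innermost to outermost. Recall ⊕ takes the minimum of its arguments and ⊗ takes their sum. Working out the expression (((6 ⊕ 2) ⊕ (2 ⊕ 4)) ⊗ ((7 ⊕ -1) ⊗ (-4 ⊗ 1))) gives -2.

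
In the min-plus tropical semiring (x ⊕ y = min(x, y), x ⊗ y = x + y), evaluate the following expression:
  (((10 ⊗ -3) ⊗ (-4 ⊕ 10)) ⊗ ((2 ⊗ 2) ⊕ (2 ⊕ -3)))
(((10 ⊗ -3) ⊗ (-4 ⊕ 10)) ⊗ ((2 ⊗ 2) ⊕ (2 ⊕ -3))) = 0

Expand innermost to outermost. Recall ⊕ takes the minimum of its arguments and ⊗ takes their sum. Working out the expression (((10 ⊗ -3) ⊗ (-4 ⊕ 10)) ⊗ ((2 ⊗ 2) ⊕ (2 ⊕ -3))) gives 0.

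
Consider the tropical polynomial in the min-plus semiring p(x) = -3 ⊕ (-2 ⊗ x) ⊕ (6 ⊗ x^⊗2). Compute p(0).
p(0) = -3

A tropical monomial a ⊗ x^⊗i evaluates to a + i · x. Evaluating each term at x = 0:
  Term 0 contributes -3 + 0 · 0 = -3
  Term 1 contributes -2 + 1 · 0 = -2
  Term 2 contributes 6 + 2 · 0 = 6
p(0) = ⊕ of these = min[-3, -2, 6] = -3.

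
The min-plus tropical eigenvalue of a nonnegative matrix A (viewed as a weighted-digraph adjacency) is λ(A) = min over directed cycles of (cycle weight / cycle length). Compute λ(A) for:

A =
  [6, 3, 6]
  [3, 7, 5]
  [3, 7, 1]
λ(A) = 1

Enumerate directed cycles and compute their means (weight / length). Sample:
  cycle 0 → 0: weight = 6, length = 1, mean = 6/1 ≈ 6.000
  cycle 1 → 1: weight = 7, length = 1, mean = 7/1 ≈ 7.000
  cycle 2 → 2: weight = 1, length = 1, mean = 1/1 ≈ 1.000
  cycle 0 → 1 → 0: weight = 6, length = 2, mean = 6/2 ≈ 3.000
  cycle 0 → 2 → 0: weight = 9, length = 2, mean = 9/2 ≈ 4.500
  cycle 1 → 0 → 1: weight = 6, length = 2, mean = 6/2 ≈ 3.000
Minimum mean = 1.000, attained e.g. along the cycle 2 → 2 with weight 1 and length 1. So λ(A) = 1/1 = 1.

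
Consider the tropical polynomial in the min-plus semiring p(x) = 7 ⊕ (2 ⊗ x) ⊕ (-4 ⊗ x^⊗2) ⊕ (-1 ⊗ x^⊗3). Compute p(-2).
p(-2) = -8

A tropical monomial a ⊗ x^⊗i evaluates to a + i · x. Evaluating each term at x = -2:
  Term 0 contributes 7 + 0 · -2 = 7
  Term 1 contributes 2 + 1 · -2 = 0
  Term 2 contributes -4 + 2 · -2 = -8
  Term 3 contributes -1 + 3 · -2 = -7
p(-2) = ⊕ of these = min[7, 0, -8, -7] = -8.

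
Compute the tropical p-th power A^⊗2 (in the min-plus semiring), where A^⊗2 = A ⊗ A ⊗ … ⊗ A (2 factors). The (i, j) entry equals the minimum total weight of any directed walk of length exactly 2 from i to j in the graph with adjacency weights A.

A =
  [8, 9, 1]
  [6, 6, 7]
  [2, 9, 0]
A^⊗2 =
  [3, 10, 1]
  [9, 12, 7]
  [2, 9, 0]

Each entry (A^⊗2)_ij equals the minimum over all length-2 walks i = v_0 → v_1 → … → v_2 = j of Σ_t A[v_t][v_{t+1}]. For example, for (i, j) = (0, 2) we minimise over 3 possible intermediate vertex sequences; the minimum is 1, attained along the walk 0 → 2 → 2.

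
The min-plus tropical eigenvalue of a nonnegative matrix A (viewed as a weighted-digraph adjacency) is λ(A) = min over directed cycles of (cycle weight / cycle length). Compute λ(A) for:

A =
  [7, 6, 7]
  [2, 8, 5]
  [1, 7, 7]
λ(A) = 4

Enumerate directed cycles and compute their means (weight / length). Sample:
  cycle 0 → 0: weight = 7, length = 1, mean = 7/1 ≈ 7.000
  cycle 1 → 1: weight = 8, length = 1, mean = 8/1 ≈ 8.000
  cycle 2 → 2: weight = 7, length = 1, mean = 7/1 ≈ 7.000
  cycle 0 → 1 → 0: weight = 8, length = 2, mean = 8/2 ≈ 4.000
  cycle 0 → 2 → 0: weight = 8, length = 2, mean = 8/2 ≈ 4.000
  cycle 1 → 0 → 1: weight = 8, length = 2, mean = 8/2 ≈ 4.000
Minimum mean = 4.000, attained e.g. along the cycle 0 → 1 → 0 with weight 8 and length 2. So λ(A) = 8/2 = 4.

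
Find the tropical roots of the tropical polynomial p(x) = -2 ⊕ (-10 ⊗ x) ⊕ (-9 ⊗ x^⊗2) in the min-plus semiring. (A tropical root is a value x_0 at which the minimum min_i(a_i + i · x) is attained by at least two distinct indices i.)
Roots: {-1, 8}

Each tropical root is a break point of the lower envelope of the lines y = a_i + i · x (there are 3 lines, with slopes 0, 1, ..., 2). Only the lines that attain the minimum somewhere contribute to roots; other lines are dominated. Here the surviving (envelope) indices are i = 2, i = 1, i = 0.
Intersections between consecutive envelope lines give the roots: for adjacent envelope indices i < j the intersection is x = (a_i − a_j) / (j − i). Reading off the sorted break points: {-1, 8}.
Verification: at each break x_0, at least two indices attain the minimum of min_i(a_i + i · x_0).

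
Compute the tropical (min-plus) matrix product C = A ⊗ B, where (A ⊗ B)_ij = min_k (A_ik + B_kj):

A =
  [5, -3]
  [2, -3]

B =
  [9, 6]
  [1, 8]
A ⊗ B =
  [-2, 5]
  [-2, 5]

Apply the min-plus product entry-by-entry:
  C[0][0] = min over k of (A[0][0] + B[0][0] = 5 + 9 = 14, A[0][1] + B[1][0] = -3 + 1 = -2) = -2 (attained at k = 1)
  C[0][1] = min over k of (A[0][0] + B[0][1] = 5 + 6 = 11, A[0][1] + B[1][1] = -3 + 8 = 5) = 5 (attained at k = 1)
  C[1][0] = min over k of (A[1][0] + B[0][0] = 2 + 9 = 11, A[1][1] + B[1][0] = -3 + 1 = -2) = -2 (attained at k = 1)
  C[1][1] = min over k of (A[1][0] + B[0][1] = 2 + 6 = 8, A[1][1] + B[1][1] = -3 + 8 = 5) = 5 (attained at k = 1)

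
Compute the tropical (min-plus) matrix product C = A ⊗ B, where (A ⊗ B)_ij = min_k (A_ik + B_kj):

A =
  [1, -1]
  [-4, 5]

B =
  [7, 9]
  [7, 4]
A ⊗ B =
  [6, 3]
  [3, 5]

Apply the min-plus product entry-by-entry:
  C[0][0] = min over k of (A[0][0] + B[0][0] = 1 + 7 = 8, A[0][1] + B[1][0] = -1 + 7 = 6) = 6 (attained at k = 1)
  C[0][1] = min over k of (A[0][0] + B[0][1] = 1 + 9 = 10, A[0][1] + B[1][1] = -1 + 4 = 3) = 3 (attained at k = 1)
  C[1][0] = min over k of (A[1][0] + B[0][0] = -4 + 7 = 3, A[1][1] + B[1][0] = 5 + 7 = 12) = 3 (attained at k = 0)
  C[1][1] = min over k of (A[1][0] + B[0][1] = -4 + 9 = 5, A[1][1] + B[1][1] = 5 + 4 = 9) = 5 (attained at k = 0)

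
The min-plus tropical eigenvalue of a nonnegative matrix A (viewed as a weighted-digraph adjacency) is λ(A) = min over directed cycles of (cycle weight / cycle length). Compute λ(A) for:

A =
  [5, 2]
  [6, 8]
λ(A) = 4

Enumerate directed cycles and compute their means (weight / length). Sample:
  cycle 0 → 0: weight = 5, length = 1, mean = 5/1 ≈ 5.000
  cycle 1 → 1: weight = 8, length = 1, mean = 8/1 ≈ 8.000
  cycle 0 → 1 → 0: weight = 8, length = 2, mean = 8/2 ≈ 4.000
  cycle 1 → 0 → 1: weight = 8, length = 2, mean = 8/2 ≈ 4.000
Minimum mean = 4.000, attained e.g. along the cycle 0 → 1 → 0 with weight 8 and length 2. So λ(A) = 8/2 = 4.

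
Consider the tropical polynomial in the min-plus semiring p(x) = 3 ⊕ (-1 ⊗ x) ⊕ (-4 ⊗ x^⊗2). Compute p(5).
p(5) = 3

A tropical monomial a ⊗ x^⊗i evaluates to a + i · x. Evaluating each term at x = 5:
  Term 0 contributes 3 + 0 · 5 = 3
  Term 1 contributes -1 + 1 · 5 = 4
  Term 2 contributes -4 + 2 · 5 = 6
p(5) = ⊕ of these = min[3, 4, 6] = 3.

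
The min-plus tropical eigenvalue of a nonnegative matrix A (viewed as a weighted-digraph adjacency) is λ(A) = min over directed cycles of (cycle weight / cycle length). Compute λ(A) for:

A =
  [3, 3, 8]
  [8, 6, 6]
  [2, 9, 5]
λ(A) = 3

Enumerate directed cycles and compute their means (weight / length). Sample:
  cycle 0 → 0: weight = 3, length = 1, mean = 3/1 ≈ 3.000
  cycle 1 → 1: weight = 6, length = 1, mean = 6/1 ≈ 6.000
  cycle 2 → 2: weight = 5, length = 1, mean = 5/1 ≈ 5.000
  cycle 0 → 1 → 0: weight = 11, length = 2, mean = 11/2 ≈ 5.500
  cycle 0 → 2 → 0: weight = 10, length = 2, mean = 10/2 ≈ 5.000
  cycle 1 → 0 → 1: weight = 11, length = 2, mean = 11/2 ≈ 5.500
Minimum mean = 3.000, attained e.g. along the cycle 0 → 0 with weight 3 and length 1. So λ(A) = 3/1 = 3.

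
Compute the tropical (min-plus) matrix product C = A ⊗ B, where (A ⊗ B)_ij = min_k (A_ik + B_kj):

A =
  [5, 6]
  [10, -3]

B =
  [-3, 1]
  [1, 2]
A ⊗ B =
  [2, 6]
  [-2, -1]

Apply the min-plus product entry-by-entry:
  C[0][0] = min over k of (A[0][0] + B[0][0] = 5 + -3 = 2, A[0][1] + B[1][0] = 6 + 1 = 7) = 2 (attained at k = 0)
  C[0][1] = min over k of (A[0][0] + B[0][1] = 5 + 1 = 6, A[0][1] + B[1][1] = 6 + 2 = 8) = 6 (attained at k = 0)
  C[1][0] = min over k of (A[1][0] + B[0][0] = 10 + -3 = 7, A[1][1] + B[1][0] = -3 + 1 = -2) = -2 (attained at k = 1)
  C[1][1] = min over k of (A[1][0] + B[0][1] = 10 + 1 = 11, A[1][1] + B[1][1] = -3 + 2 = -1) = -1 (attained at k = 1)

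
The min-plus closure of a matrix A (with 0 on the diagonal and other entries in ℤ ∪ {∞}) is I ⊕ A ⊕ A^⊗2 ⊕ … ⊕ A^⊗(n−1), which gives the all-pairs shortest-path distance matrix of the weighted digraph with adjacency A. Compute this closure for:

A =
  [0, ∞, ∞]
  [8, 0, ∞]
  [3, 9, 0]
Closure =
  [0, ∞, ∞]
  [8, 0, ∞]
  [3, 9, 0]

This is the Floyd-Warshall all-pairs shortest-path computation. For each intermediate vertex k = 0, 1, …, 2, update dist[i][j] ← min(dist[i][j], dist[i][k] + dist[k][j]). The final matrix gives, for each (i, j), the minimum total weight of any directed path from i to j (possibly empty when i = j).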